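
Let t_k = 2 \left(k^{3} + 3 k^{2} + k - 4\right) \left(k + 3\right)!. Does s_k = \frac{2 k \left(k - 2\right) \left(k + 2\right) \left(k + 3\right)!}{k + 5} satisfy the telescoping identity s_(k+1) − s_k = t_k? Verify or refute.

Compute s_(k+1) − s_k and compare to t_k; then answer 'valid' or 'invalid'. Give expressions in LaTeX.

Invalid: residual - \frac{6 \left(k^{4} + 8 k^{3} + 15 k^{2} + 3 k - 20\right) \left(k + 3\right)!}{\left(k + 5\right) \left(k + 6\right)} ≠ 0.

s_(k+1) = 2*(k - 1)*(k + 1)*(k + 3)*factorial(k + 4)/(k + 6)
s_(k+1) − s_k = 2*(k**5 + 11*k**4 + 40*k**3 + 52*k**2 - 23*k - 60)*factorial(k + 3)/((k + 5)*(k + 6))
(s_(k+1) − s_k) − t_k = -6*(k**4 + 8*k**3 + 15*k**2 + 3*k - 20)*factorial(k + 3)/((k + 5)*(k + 6))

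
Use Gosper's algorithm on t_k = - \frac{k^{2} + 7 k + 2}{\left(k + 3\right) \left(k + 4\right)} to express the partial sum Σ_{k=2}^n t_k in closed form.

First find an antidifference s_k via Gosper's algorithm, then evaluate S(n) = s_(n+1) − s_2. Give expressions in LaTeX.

t_(k+1)/t_k = (k + 3)*(7*k + (k + 1)**2 + 9)/((k + 5)*(k**2 + 7*k + 2)).
So A=k + 3 and B=k + 5, with C=k**2 + 7*k + 2.
Solve (k + 3)·f(k+1) − (k + 4)·f(k) = k**2 + 7*k + 2.
Bound: deg f ≤ 2.
Coefficient equations give f(k) = k*(3*k - 1)/3.
So s_k = (B(k−1)f/C)·t_k = (k*(k + 4)*(3*k - 1)/(3*(k**2 + 7*k + 2)))·t_k = k*(1 - 3*k)/(3*(k + 3)).
Verify: (-k**2 - 7*k - 2)/(k**2 + 7*k + 12) matches t_k.
Σ_(k=2)^n t_k = s_(n+1) − s_(2) = ((-3*n**2 - 5*n - 2)/(3*(n + 4))) − (-2/3), i.e. (-n**2 - n + 2)/(n + 4).

S(n) = \frac{- n^{2} - n + 2}{n + 4}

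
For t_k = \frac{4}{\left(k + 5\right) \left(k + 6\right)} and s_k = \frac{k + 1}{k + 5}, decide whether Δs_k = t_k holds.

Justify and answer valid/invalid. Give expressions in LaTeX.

s_(k+1) = (k + 2)/(k + 6)
s_(k+1) − s_k = 4/(k**2 + 11*k + 30)
(s_(k+1) − s_k) − t_k = 0

valid; difference matches t_k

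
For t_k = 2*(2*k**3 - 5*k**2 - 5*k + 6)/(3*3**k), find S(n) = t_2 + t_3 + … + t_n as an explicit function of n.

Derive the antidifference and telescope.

Step 1: r(k) = (2*k**3 + k**2 - 9*k - 2)/(3*(2*k**3 - 5*k**2 - 5*k + 6)).
So A=1/3 and B=1, with C=k**3 - 5*k**2/2 - 5*k/2 + 3.
Set up (1/3)·f(k+1) − (1)·f(k) − (k**3 - 5*k**2/2 - 5*k/2 + 3) = 0.
From deg A=0, deg B=0, deg C=3: d=3.
Solve for f: f(k) = -3*(k - 1)*(k**2 - 2)/2 (degree 3 ≤ 3).
Then R = B(k−1)f/C = -3*(k - 1)*(k**2 - 2)/((k - 3)*(2*k**2 + k - 2)), so s_k = R(k)·t_k = 2*(-k**3 + k**2 + 2*k - 2)/3**k.
Verify: 2*(2*k**3 - 5*k**2 - 5*k + 6)/(3*3**k) matches t_k.
Telescope: S(n) = s_(n+1) − s_(2) = 2*3**(-n - 1)*n*(-n**2 - 2*n + 1) − (-4/9) = 2*3**(-n - 2)*(2*3**n - 3*n**3 - 6*n**2 + 3*n).

S(n) = 2*3**(-n - 2)*(2*3**n - 3*n**3 - 6*n**2 + 3*n)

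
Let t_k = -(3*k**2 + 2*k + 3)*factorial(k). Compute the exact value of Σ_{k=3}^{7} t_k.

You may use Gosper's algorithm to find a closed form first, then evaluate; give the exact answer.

r(k) = (k + 1)*(2*k + 3*(k + 1)**2 + 5)/(3*k**2 + 2*k + 3) after simplifying.
Gosper form: A/B · C(k+1)/C(k) with A=k + 1, B=1, C=k**2 + 2*k/3 + 1.
Key eq: (k + 1)·f(k+1) = (1)·f(k) + (k**2 + 2*k/3 + 1).
Bound: deg f ≤ 1.
Solving with deg f ≤ 1: f(k) = (3*k - 1)/3.
Then R = B(k−1)f/C = (3*k - 1)/(3*k**2 + 2*k + 3), so s_k = R(k)·t_k = -(3*k - 1)*factorial(k).
Δs = -(3*k**2 + 2*k + 3)*factorial(k), as required.
Sum = s_(8) − s_(3); s_(8) = -927360, s_(3) = -48 ⇒ -927312.

Σ = -927312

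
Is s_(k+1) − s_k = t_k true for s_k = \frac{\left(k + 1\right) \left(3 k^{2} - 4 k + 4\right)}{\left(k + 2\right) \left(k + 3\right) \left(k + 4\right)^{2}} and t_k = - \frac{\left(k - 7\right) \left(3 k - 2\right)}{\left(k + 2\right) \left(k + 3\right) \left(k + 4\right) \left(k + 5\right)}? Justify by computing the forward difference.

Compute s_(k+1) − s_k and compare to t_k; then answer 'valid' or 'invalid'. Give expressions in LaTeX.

s_(k+1) = -(k + 2)*(4*k - 3*(k + 1)**2)/((k + 3)*(k + 4)*(k + 5)**2)
s_(k+1) − s_k = (-3*k**4 + 14*k**3 + 133*k**2 + 52*k - 52)/(k**6 + 23*k**5 + 217*k**4 + 1073*k**3 + 2926*k**2 + 4160*k + 2400)
(s_(k+1) − s_k) − t_k = 6*(3*k**3 - 47*k + 38)/(k**6 + 23*k**5 + 217*k**4 + 1073*k**3 + 2926*k**2 + 4160*k + 2400)

Invalid: residual \frac{6 \left(3 k^{3} - 47 k + 38\right)}{k^{6} + 23 k^{5} + 217 k^{4} + 1073 k^{3} + 2926 k^{2} + 4160 k + 2400} ≠ 0.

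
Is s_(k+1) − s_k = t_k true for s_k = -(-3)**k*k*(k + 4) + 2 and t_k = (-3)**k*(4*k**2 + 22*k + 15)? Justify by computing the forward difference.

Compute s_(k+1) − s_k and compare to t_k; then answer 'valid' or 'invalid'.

s_(k+1) = -(-3)**(k + 1)*(k + 1)*(k + 5) + 2
s_(k+1) − s_k = (-3)**k*(4*k**2 + 22*k + 15)
(s_(k+1) − s_k) − t_k = 0

Valid — Δs_k = t_k.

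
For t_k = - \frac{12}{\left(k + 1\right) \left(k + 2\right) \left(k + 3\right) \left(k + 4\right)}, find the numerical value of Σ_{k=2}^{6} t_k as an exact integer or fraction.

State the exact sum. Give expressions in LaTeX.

r(k) = (k + 1)/(k + 5) after simplifying.
A = k + 1, B = k + 5, C = 1.
Key eq: (k + 1)·f(k+1) = (k + 4)·f(k) + (1).
deg f ≤ 3 (via 1,1,0).
A polynomial solution: f(k) = k*(k**2 + 6*k + 11)/18.
So s_k = (B(k−1)f/C)·t_k = (k*(k + 4)*(k**2 + 6*k + 11)/18)·t_k = 2*k*(-k**2 - 6*k - 11)/(3*(k + 1)*(k + 2)*(k + 3)).
Verify: -12/(k**4 + 10*k**3 + 35*k**2 + 50*k + 24) matches t_k.
Evaluate s at k=7 and k=2: -119/180 and -3/5; difference -11/180.

Σ = -11/180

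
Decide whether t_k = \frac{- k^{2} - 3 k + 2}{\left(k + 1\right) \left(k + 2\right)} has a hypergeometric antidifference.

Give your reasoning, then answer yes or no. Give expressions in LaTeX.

r(k) = (k + 1)*(3*k + (k + 1)**2 + 1)/((k + 3)*(k**2 + 3*k - 2)) after simplifying.
A = k + 1, B = k + 3, C = k**2 + 3*k - 2.
f must satisfy (k + 1)·f(k+1) − (k + 2)·f(k) = k**2 + 3*k - 2.
Degrees (1,1,2) ⇒ d ≤ 2.
Coefficient equations give f(k) = k*(k - 3).
Then R = B(k−1)f/C = k*(k - 3)*(k + 2)/(k**2 + 3*k - 2), so s_k = R(k)·t_k = k*(3 - k)/(k + 1).
s_(k+1) − s_k = (-k**2 - 3*k + 2)/(k**2 + 3*k + 2) = t_k.

Yes. s_k = \frac{k \left(3 - k\right)}{k + 1}.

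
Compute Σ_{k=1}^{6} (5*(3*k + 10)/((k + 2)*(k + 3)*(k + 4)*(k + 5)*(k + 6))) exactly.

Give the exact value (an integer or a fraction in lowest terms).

Σ = 61/1188

Ratio r(k) = (k + 2)*(3*k + 13)/((k + 7)*(3*k + 10)).
So A=k + 2 and B=k + 7, with C=k + 10/3.
Key eq: (k + 2)·f(k+1) = (k + 6)·f(k) + (k + 10/3).
Bound: deg f ≤ 4.
Solving with deg f ≤ 4: f(k) = k*(k + 3)*(k**2 + 11*k + 38)/120.
Get s_k = R·t_k = k*(k**2 + 11*k + 38)/(8*(k**3 + 11*k**2 + 38*k + 40)) with R(k) = B(k−1)f(k)/C(k) = k*(k + 3)*(k + 6)*(k**2 + 11*k + 38)/(40*(3*k + 10)).
s_(k+1) − s_k = 5*(3*k + 10)/(k**5 + 20*k**4 + 155*k**3 + 580*k**2 + 1044*k + 720) = t_k.
Evaluate s at k=7 and k=1: 287/2376 and 5/72; difference 61/1188.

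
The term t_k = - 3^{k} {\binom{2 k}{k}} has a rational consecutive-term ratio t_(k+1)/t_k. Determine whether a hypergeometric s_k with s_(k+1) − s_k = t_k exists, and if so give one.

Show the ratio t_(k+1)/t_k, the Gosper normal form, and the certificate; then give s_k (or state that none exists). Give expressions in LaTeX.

no hypergeometric antidifference exists

Compute t_(k+1)/t_k: get 6*(2*k + 1)/(k + 1).
A = 12*k + 6, B = k + 1, C = 1.
Key eq: (12*k + 6)·f(k+1) = (k)·f(k) + (1).
From deg A=1, deg B=1, deg C=0: d=-1.
Bound -1 < 0, so the key equation has no polynomial solution.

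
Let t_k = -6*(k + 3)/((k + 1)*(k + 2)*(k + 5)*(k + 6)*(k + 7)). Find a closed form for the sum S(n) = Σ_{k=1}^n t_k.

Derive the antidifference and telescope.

Compute t_(k+1)/t_k: get (k + 1)*(k + 4)*(k + 5)/((k + 3)**2*(k + 8)).
So A=k + 1 and B=k + 8, with C=k**3 + 10*k**2 + 33*k + 36.
Key eq: (k + 1)·f(k+1) = (k + 7)·f(k) + (k**3 + 10*k**2 + 33*k + 36).
Degrees (1,1,3) ⇒ d ≤ 6.
A polynomial solution: f(k) = k*(k + 2)*(k + 3)*(k + 4)*(k**2 + 12*k + 41)/90.
Then R = B(k−1)f/C = k*(k + 2)*(k + 7)*(k**2 + 12*k + 41)/(90*(k + 3)), so s_k = R(k)·t_k = k*(-k**2 - 12*k - 41)/(15*(k**3 + 12*k**2 + 41*k + 30)).
Check: Δs_k = 6*(-k - 3)/(k**5 + 21*k**4 + 163*k**3 + 567*k**2 + 844*k + 420). ✓
s_(n+1) = (-n**3 - 15*n**2 - 68*n - 54)/(15*(n**3 + 15*n**2 + 68*n + 84)) and s_(1) = -3/70, so S(n) = n*(-n**2 - 15*n - 68)/(42*(n**3 + 15*n**2 + 68*n + 84)).

S(n) = n*(-n**2 - 15*n - 68)/(42*(n**3 + 15*n**2 + 68*n + 84))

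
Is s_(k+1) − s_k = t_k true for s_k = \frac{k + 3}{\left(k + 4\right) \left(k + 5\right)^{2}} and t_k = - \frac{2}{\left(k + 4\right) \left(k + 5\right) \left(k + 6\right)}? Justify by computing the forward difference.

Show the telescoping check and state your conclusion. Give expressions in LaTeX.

Invalid: residual \frac{2 \left(3 k + 16\right)}{k^{5} + 26 k^{4} + 269 k^{3} + 1384 k^{2} + 3540 k + 3600} ≠ 0.

s_(k+1) = (k + 4)/((k + 5)*(k + 6)**2)
s_(k+1) − s_k = (-(k + 3)*(k + 6)**2 + (k + 4)**2*(k + 5))/((k + 4)*(k + 5)**2*(k + 6)**2)
(s_(k+1) − s_k) − t_k = 2*(3*k + 16)/(k**5 + 26*k**4 + 269*k**3 + 1384*k**2 + 3540*k + 3600)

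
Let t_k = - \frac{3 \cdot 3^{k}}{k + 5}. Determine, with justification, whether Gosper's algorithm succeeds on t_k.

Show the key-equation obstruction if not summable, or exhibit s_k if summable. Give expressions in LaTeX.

Step 1: r(k) = 3*(k + 5)/(k + 6).
Factor: A=3*k + 15; B=k + 6; C=1.
Key eq: (3*k + 15)·f(k+1) = (k + 5)·f(k) + (1).
d = -1 from the (1,1,0) case.
d = -1 < 0 ⇒ no nonzero polynomial f; not summable.

No; the degree bound rules out any f.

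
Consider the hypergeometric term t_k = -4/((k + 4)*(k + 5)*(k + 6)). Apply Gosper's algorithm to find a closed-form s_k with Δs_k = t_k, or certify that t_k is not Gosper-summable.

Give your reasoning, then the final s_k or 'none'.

The ratio is (k + 4)/(k + 7).
Normal form (A,B,C) = (k + 4, k + 7, 1).
Need (k + 4)·f(k+1) − (k + 6)·f(k) = 1.
Bound: deg f ≤ 2.
Solving with deg f ≤ 2: f(k) = k*(k + 9)/40.
So s_k = (B(k−1)f/C)·t_k = (k*(k + 6)*(k + 9)/40)·t_k = k*(-k - 9)/(10*(k + 4)*(k + 5)).
s_(k+1) − s_k = -4/(k**3 + 15*k**2 + 74*k + 120) = t_k.

s_k = k*(-k - 9)/(10*(k + 4)*(k + 5))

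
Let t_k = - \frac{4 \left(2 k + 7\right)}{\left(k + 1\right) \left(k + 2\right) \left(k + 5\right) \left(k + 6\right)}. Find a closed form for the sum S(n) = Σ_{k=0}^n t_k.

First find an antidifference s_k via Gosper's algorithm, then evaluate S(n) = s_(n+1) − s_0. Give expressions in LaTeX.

S(n) = \frac{4 \left(- n^{2} - 8 n - 7\right)}{5 \left(n^{2} + 8 n + 12\right)}

The ratio is (k + 1)*(k + 5)*(2*k + 9)/((k + 3)*(k + 7)*(2*k + 7)).
Take A(k)=k + 1, B(k)=k + 7, C(k)=k**3 + 21*k**2/2 + 73*k/2 + 42.
Set up (k + 1)·f(k+1) − (k + 6)·f(k) − (k**3 + 21*k**2/2 + 73*k/2 + 42) = 0.
From deg A=1, deg B=1, deg C=3: d=5.
Match coefficients ⇒ f(k) = k*(k + 2)*(k + 3)*(k + 4)*(k + 6)/10.
Get s_k = R·t_k = 4*k*(-k - 6)/(5*(k**2 + 6*k + 5)) with R(k) = B(k−1)f(k)/C(k) = k*(k + 2)*(k + 6)**2/(5*(2*k + 7)).
Verify: 4*(-2*k - 7)/(k**4 + 14*k**3 + 65*k**2 + 112*k + 60) matches t_k.
Telescope: S(n) = s_(n+1) − s_(0) = 4*(-n**2 - 8*n - 7)/(5*(n**2 + 8*n + 12)) − (0) = 4*(-n**2 - 8*n - 7)/(5*(n**2 + 8*n + 12)).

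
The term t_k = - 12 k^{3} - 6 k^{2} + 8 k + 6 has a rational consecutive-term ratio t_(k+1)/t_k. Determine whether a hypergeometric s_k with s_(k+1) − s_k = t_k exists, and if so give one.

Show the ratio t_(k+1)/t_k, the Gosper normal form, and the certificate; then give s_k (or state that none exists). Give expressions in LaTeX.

Compute t_(k+1)/t_k: get (6*k**3 + 21*k**2 + 20*k + 2)/(6*k**3 + 3*k**2 - 4*k - 3).
So A=1 and B=1, with C=k**3 + k**2/2 - 2*k/3 - 1/2.
Set up (1)·f(k+1) − (1)·f(k) − (k**3 + k**2/2 - 2*k/3 - 1/2) = 0.
Degrees (0,0,3) ⇒ d ≤ 4.
A polynomial solution: f(k) = k*(3*k**3 - 4*k**2 - 4*k - 1)/12.
R(k) = B(k−1)·f(k)/C(k) = k*(3*k**3 - 4*k**2 - 4*k - 1)/(2*(6*k**3 + 3*k**2 - 4*k - 3)); s_k = R·t_k = k*(-3*k**3 + 4*k**2 + 4*k + 1).
Check: Δs_k = -12*k**3 - 6*k**2 + 8*k + 6. ✓

s_k = k \left(- 3 k^{3} + 4 k^{2} + 4 k + 1\right)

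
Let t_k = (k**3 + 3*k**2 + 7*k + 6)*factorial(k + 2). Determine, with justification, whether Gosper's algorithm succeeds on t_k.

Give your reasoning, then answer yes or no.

Yes. s_k = (k**2 - k + 3)*factorial(k + 2).

Ratio r(k) = (k**4 + 9*k**3 + 34*k**2 + 65*k + 51)/(k**3 + 3*k**2 + 7*k + 6).
Normal form (A,B,C) = (k + 3, 1, k**3 + 3*k**2 + 7*k + 6).
f must satisfy (k + 3)·f(k+1) − (1)·f(k) = k**3 + 3*k**2 + 7*k + 6.
deg f ≤ 2 (via 1,0,3).
A polynomial solution: f(k) = k**2 - k + 3.
Certificate R = B(k−1)f/C = (k**2 - k + 3)/(k**3 + 3*k**2 + 7*k + 6) gives s_k = (k**2 - k + 3)*factorial(k + 2).
Check: Δs_k = (k**3 + 3*k**2 + 7*k + 6)*factorial(k + 2). ✓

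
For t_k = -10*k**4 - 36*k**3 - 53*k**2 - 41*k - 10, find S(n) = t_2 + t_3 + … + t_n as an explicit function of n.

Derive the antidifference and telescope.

S(n) = -2*n**5 - 14*n**4 - 39*n**3 - 56*n**2 - 39*n + 150

r(k) = (10*k**4 + 76*k**3 + 221*k**2 + 295*k + 150)/(10*k**4 + 36*k**3 + 53*k**2 + 41*k + 10) after simplifying.
Normal form (A,B,C) = (1, 1, k**4 + 18*k**3/5 + 53*k**2/10 + 41*k/10 + 1).
Key eq: (1)·f(k+1) = (1)·f(k) + (k**4 + 18*k**3/5 + 53*k**2/10 + 41*k/10 + 1).
Bound: deg f ≤ 5.
Match coefficients ⇒ f(k) = k*(2*k**4 + 4*k**3 + 3*k**2 + 3*k - 2)/10.
R(k) = B(k−1)·f(k)/C(k) = k*(2*k**4 + 4*k**3 + 3*k**2 + 3*k - 2)/(10*k**4 + 36*k**3 + 53*k**2 + 41*k + 10); s_k = R·t_k = k*(-2*k**4 - 4*k**3 - 3*k**2 - 3*k + 2).
Check: Δs_k = -10*k**4 - 36*k**3 - 53*k**2 - 41*k - 10. ✓
Σ_(k=2)^n t_k = s_(n+1) − s_(2) = (-2*n**5 - 14*n**4 - 39*n**3 - 56*n**2 - 39*n - 10) − (-160), i.e. -2*n**5 - 14*n**4 - 39*n**3 - 56*n**2 - 39*n + 150.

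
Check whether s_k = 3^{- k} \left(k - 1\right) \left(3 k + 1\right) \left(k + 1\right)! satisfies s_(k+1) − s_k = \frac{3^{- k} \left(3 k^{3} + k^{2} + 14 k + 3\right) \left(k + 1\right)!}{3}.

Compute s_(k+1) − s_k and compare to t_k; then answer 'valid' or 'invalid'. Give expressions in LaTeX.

valid (s_(k+1) − s_k reduces to t_k)

s_(k+1) = k*(3*k + 4)*factorial(k + 2)/(3*3**k)
s_(k+1) − s_k = (3*k**3 + k**2 + 14*k + 3)*factorial(k + 1)/(3*3**k)
(s_(k+1) − s_k) − t_k = 0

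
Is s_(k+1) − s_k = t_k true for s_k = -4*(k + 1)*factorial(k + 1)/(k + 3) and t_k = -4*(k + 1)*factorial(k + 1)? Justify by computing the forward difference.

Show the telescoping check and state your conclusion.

Invalid: residual 8*(k**2 + 4*k + 2)*factorial(k + 1)/((k + 3)*(k + 4)) ≠ 0.

s_(k+1) = -4*(k + 2)*factorial(k + 2)/(k + 4)
s_(k+1) − s_k = -4*(k**3 + 6*k**2 + 11*k + 8)*factorial(k + 1)/((k + 3)*(k + 4))
(s_(k+1) − s_k) − t_k = 8*(k**2 + 4*k + 2)*factorial(k + 1)/((k + 3)*(k + 4))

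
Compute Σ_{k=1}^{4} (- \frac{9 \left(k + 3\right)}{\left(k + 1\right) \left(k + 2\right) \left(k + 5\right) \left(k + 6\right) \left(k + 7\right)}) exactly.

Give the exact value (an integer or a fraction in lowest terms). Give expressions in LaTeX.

Step 1: r(k) = (k + 1)*(k + 4)*(k + 5)/((k + 3)**2*(k + 8)).
Take A(k)=k + 1, B(k)=k + 8, C(k)=k**3 + 10*k**2 + 33*k + 36.
f must satisfy (k + 1)·f(k+1) − (k + 7)·f(k) = k**3 + 10*k**2 + 33*k + 36.
From deg A=1, deg B=1, deg C=3: d=6.
Coefficient equations give f(k) = k*(k + 2)*(k + 3)*(k + 4)*(k**2 + 12*k + 41)/90.
So s_k = (B(k−1)f/C)·t_k = (k*(k + 2)*(k + 7)*(k**2 + 12*k + 41)/(90*(k + 3)))·t_k = k*(-k**2 - 12*k - 41)/(10*(k**3 + 12*k**2 + 41*k + 30)).
Δs = 9*(-k - 3)/(k**5 + 21*k**4 + 163*k**3 + 567*k**2 + 844*k + 420), as required.
Evaluate s at k=5 and k=1: -21/220 and -9/140; difference -12/385.

Σ = -12/385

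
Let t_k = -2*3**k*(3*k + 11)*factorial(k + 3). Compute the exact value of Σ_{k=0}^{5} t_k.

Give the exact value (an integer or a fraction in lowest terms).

Σ = -529079028

The ratio is 3*(k + 4)*(3*k + 14)/(3*k + 11).
Normal form (A,B,C) = (3*k + 12, 1, k + 11/3).
Set up (3*k + 12)·f(k+1) − (1)·f(k) − (k + 11/3) = 0.
Degrees (1,0,1) ⇒ d ≤ 0.
Solving with deg f ≤ 0: f(k) = 1/3.
Then R = B(k−1)f/C = 1/(3*k + 11), so s_k = R(k)·t_k = -2*3**k*factorial(k + 3).
Verify: -2*3**k*(3*k + 11)*factorial(k + 3) matches t_k.
Sum = s_(6) − s_(0); s_(6) = -529079040, s_(0) = -12 ⇒ -529079028.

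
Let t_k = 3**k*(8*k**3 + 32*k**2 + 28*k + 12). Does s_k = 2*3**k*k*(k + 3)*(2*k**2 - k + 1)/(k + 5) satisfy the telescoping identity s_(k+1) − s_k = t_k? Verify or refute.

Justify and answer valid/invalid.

s_(k+1) = -6*3**k*(k + 1)*(k + 4)*(k - 2*(k + 1)**2)/(k + 6)
s_(k+1) − s_k = 3**k*(8*k**5 + 104*k**4 + 484*k**3 + 900*k**2 + 672*k + 240)/(k**2 + 11*k + 30)
(s_(k+1) − s_k) − t_k = 3**k*(-16*k**4 - 136*k**3 - 380*k**2 - 300*k - 120)/(k**2 + 11*k + 30)

Invalid: residual 3**k*(-16*k**4 - 136*k**3 - 380*k**2 - 300*k - 120)/(k**2 + 11*k + 30) ≠ 0.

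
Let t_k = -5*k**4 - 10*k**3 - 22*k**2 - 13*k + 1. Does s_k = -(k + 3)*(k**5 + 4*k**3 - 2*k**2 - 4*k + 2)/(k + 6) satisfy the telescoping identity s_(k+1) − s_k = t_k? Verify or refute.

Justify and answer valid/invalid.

s_(k+1) = (k + 4)*(4*k - (k + 1)**5 - 4*(k + 1)**3 + 2*(k + 1)**2 + 2)/(k + 7)
s_(k+1) − s_k = (-5*k**6 - 63*k**5 - 242*k**4 - 485*k**3 - 651*k**2 - 290*k + 18)/(k**2 + 13*k + 42)
(s_(k+1) − s_k) − t_k = 3*(4*k**5 + 40*k**4 + 78*k**3 + 147*k**2 + 81*k - 8)/(k**2 + 13*k + 42)

Invalid: residual 3*(4*k**5 + 40*k**4 + 78*k**3 + 147*k**2 + 81*k - 8)/(k**2 + 13*k + 42) ≠ 0.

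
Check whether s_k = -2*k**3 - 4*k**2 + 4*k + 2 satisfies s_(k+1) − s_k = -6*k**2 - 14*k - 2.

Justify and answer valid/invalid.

s_(k+1) = 2*k*(-k**2 - 5*k - 5)
s_(k+1) − s_k = -6*k**2 - 14*k - 2
(s_(k+1) − s_k) − t_k = 0

valid; difference matches t_k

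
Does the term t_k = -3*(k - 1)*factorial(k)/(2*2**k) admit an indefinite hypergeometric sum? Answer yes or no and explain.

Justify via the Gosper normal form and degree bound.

Yes. s_k = -3*factorial(k)/2**k.

r(k) = k*(k + 1)/(2*(k - 1)) after simplifying.
A = k/2 + 1/2, B = 1, C = k - 1.
Need (k/2 + 1/2)·f(k+1) − (1)·f(k) = k - 1.
Degrees (1,0,1) ⇒ d ≤ 0.
Solving with deg f ≤ 0: f(k) = 2.
Certificate R = B(k−1)f/C = 2/(k - 1) gives s_k = -3*factorial(k)/2**k.
Verify: -3*(k - 1)*factorial(k)/(2*2**k) matches t_k.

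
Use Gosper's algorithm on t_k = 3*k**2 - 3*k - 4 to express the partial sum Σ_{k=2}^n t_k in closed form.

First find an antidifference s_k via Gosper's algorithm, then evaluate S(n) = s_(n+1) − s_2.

Ratio r(k) = (3*k**2 + 3*k - 4)/(3*k**2 - 3*k - 4).
Factor: A=1; B=1; C=k**2 - k - 4/3.
f must satisfy (1)·f(k+1) − (1)·f(k) = k**2 - k - 4/3.
Degrees (0,0,2) ⇒ d ≤ 3.
Match coefficients ⇒ f(k) = k*(k**2 - 3*k - 2)/3.
So s_k = (B(k−1)f/C)·t_k = (k*(k**2 - 3*k - 2)/(3*k**2 - 3*k - 4))·t_k = k*(k**2 - 3*k - 2).
Check: Δs_k = 3*k**2 - 3*k - 4. ✓
Telescope: S(n) = s_(n+1) − s_(2) = n**3 - 5*n - 4 − (-8) = n**3 - 5*n + 4.

S(n) = n**3 - 5*n + 4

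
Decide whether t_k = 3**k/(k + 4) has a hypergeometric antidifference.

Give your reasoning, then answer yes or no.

r(k) = 3*(k + 4)/(k + 5) after simplifying.
A = 3*k + 12, B = k + 5, C = 1.
Need (3*k + 12)·f(k+1) − (k + 4)·f(k) = 1.
deg f ≤ -1 (via 1,1,0).
d = -1 < 0 ⇒ no nonzero polynomial f; not summable.

No. Not Gosper-summable.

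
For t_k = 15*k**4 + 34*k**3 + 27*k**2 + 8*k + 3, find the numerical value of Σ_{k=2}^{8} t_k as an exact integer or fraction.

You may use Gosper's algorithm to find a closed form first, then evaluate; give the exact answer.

Σ = 181377

Step 1: r(k) = (15*k**4 + 94*k**3 + 219*k**2 + 224*k + 87)/(15*k**4 + 34*k**3 + 27*k**2 + 8*k + 3).
Take A(k)=1, B(k)=1, C(k)=k**4 + 34*k**3/15 + 9*k**2/5 + 8*k/15 + 1/5.
Need (1)·f(k+1) − (1)·f(k) = k**4 + 34*k**3/15 + 9*k**2/5 + 8*k/15 + 1/5.
Degrees (0,0,4) ⇒ d ≤ 5.
Solve for f: f(k) = k*(3*k**4 + k**3 - 3*k**2 - k + 3)/15 (degree 5 ≤ 5).
Get s_k = R·t_k = k*(3*k**4 + k**3 - 3*k**2 - k + 3) with R(k) = B(k−1)f(k)/C(k) = k*(3*k**4 + k**3 - 3*k**2 - k + 3)/(15*k**4 + 34*k**3 + 27*k**2 + 8*k + 3).
s_(k+1) − s_k = 15*k**4 + 34*k**3 + 27*k**2 + 8*k + 3 = t_k.
Telescoping: Σ = s_(9) − s_(2) = 181467 − (90) = 181377.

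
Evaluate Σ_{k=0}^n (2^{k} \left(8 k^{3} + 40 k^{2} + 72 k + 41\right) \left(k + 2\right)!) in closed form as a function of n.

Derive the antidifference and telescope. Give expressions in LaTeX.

S(n) = 8 \cdot 2^{n} n^{2} \left(n + 3\right)! + 20 \cdot 2^{n} n \left(n + 3\right)! + 14 \cdot 2^{n} \left(n + 3\right)! - 2

Step 1: r(k) = 2*(8*k**4 + 88*k**3 + 368*k**2 + 689*k + 483)/(8*k**3 + 40*k**2 + 72*k + 41).
Factor: A=2*k + 6; B=1; C=k**3 + 5*k**2 + 9*k + 41/8.
Set up (2*k + 6)·f(k+1) − (1)·f(k) − (k**3 + 5*k**2 + 9*k + 41/8) = 0.
Degrees (1,0,3) ⇒ d ≤ 2.
Solving with deg f ≤ 2: f(k) = (4*k**2 + 2*k + 1)/8.
So s_k = (B(k−1)f/C)·t_k = ((4*k**2 + 2*k + 1)/(8*k**3 + 40*k**2 + 72*k + 41))·t_k = 2**k*(4*k**2 + 2*k + 1)*factorial(k + 2).
Check: Δs_k = 2**k*(8*k**3 + 40*k**2 + 72*k + 41)*factorial(k + 2). ✓
Σ_(k=0)^n t_k = s_(n+1) − s_(0) = (2**(n + 1)*(4*n**2 + 10*n + 7)*factorial(n + 3)) − (2), i.e. 8*2**n*n**2*factorial(n + 3) + 20*2**n*n*factorial(n + 3) + 14*2**n*factorial(n + 3) - 2.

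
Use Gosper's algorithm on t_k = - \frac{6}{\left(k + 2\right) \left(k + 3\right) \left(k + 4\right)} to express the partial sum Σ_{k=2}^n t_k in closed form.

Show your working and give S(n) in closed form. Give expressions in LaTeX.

Step 1: r(k) = (k + 2)/(k + 5).
Gosper form: A/B · C(k+1)/C(k) with A=k + 2, B=k + 5, C=1.
Solve (k + 2)·f(k+1) − (k + 4)·f(k) = 1.
From deg A=1, deg B=1, deg C=0: d=2.
Solve for f: f(k) = k*(k + 5)/12 (degree 2 ≤ 2).
Certificate R = B(k−1)f/C = k*(k + 4)*(k + 5)/12 gives s_k = k*(-k - 5)/(2*(k + 2)*(k + 3)).
Δs = -6/(k**3 + 9*k**2 + 26*k + 24), as required.
s_(n+1) = (-n**2 - 7*n - 6)/(2*(n**2 + 7*n + 12)) and s_(2) = -7/20, so S(n) = 3*(-n**2 - 7*n + 8)/(20*(n**2 + 7*n + 12)).

S(n) = \frac{3 \left(- n^{2} - 7 n + 8\right)}{20 \left(n^{2} + 7 n + 12\right)}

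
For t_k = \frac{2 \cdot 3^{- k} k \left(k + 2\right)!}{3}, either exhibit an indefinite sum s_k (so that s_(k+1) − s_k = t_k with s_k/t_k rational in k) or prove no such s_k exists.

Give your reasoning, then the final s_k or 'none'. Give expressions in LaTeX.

t_(k+1)/t_k = (k + 1)*(k + 3)/(3*k).
Normal form (A,B,C) = (k/3 + 1, 1, k).
Key eq: (k/3 + 1)·f(k+1) = (1)·f(k) + (k).
From deg A=1, deg B=0, deg C=1: d=0.
A polynomial solution: f(k) = 3.
Certificate R = B(k−1)f/C = 3/k gives s_k = 2*factorial(k + 2)/3**k.
Δs = 2*k*factorial(k + 2)/(3*3**k), as required.

s_k = 2 \cdot 3^{- k} \left(k + 2\right)!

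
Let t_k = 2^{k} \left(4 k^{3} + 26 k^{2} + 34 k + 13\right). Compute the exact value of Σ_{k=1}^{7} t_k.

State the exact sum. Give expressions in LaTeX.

Σ = 560374

Step 1: r(k) = 2*(4*k**3 + 38*k**2 + 98*k + 77)/(4*k**3 + 26*k**2 + 34*k + 13).
Normal form (A,B,C) = (2, 1, k**3 + 13*k**2/2 + 17*k/2 + 13/4).
f must satisfy (2)·f(k+1) − (1)·f(k) = k**3 + 13*k**2/2 + 17*k/2 + 13/4.
Bound: deg f ≤ 3.
Match coefficients ⇒ f(k) = (4*k**3 + 2*k**2 + 2*k - 3)/4.
Then R = B(k−1)f/C = (4*k**3 + 2*k**2 + 2*k - 3)/(4*k**3 + 26*k**2 + 34*k + 13), so s_k = R(k)·t_k = 2**k*(4*k**3 + 2*k**2 + 2*k - 3).
s_(k+1) − s_k = 2**k*(4*k**3 + 26*k**2 + 34*k + 13) = t_k.
Evaluate s at k=8 and k=1: 560384 and 10; difference 560374.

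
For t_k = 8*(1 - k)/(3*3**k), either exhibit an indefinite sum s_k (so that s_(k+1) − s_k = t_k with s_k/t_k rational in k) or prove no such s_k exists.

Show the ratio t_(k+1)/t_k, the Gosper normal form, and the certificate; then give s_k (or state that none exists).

t_(k+1)/t_k = k/(3*(k - 1)).
Normal form (A,B,C) = (1/3, 1, k - 1).
f must satisfy (1/3)·f(k+1) − (1)·f(k) = k - 1.
Bound: deg f ≤ 1.
Solving with deg f ≤ 1: f(k) = -3*(2*k - 1)/4.
Get s_k = R·t_k = 2*(2*k - 1)/3**k with R(k) = B(k−1)f(k)/C(k) = -3*(2*k - 1)/(4*(k - 1)).
Δs = 8*(1 - k)/(3*3**k), as required.

s_k = 2*(2*k - 1)/3**k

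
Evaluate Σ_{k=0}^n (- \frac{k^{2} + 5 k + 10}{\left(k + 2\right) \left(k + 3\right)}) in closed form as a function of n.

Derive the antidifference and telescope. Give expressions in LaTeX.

S(n) = \frac{- n^{2} - 6 n - 5}{n + 3}

Step 1: r(k) = (k + 2)*(5*k + (k + 1)**2 + 15)/((k + 4)*(k**2 + 5*k + 10)).
So A=k + 2 and B=k + 4, with C=k**2 + 5*k + 10.
Set up (k + 2)·f(k+1) − (k + 3)·f(k) − (k**2 + 5*k + 10) = 0.
deg f ≤ 2 (via 1,1,2).
A polynomial solution: f(k) = k*(k + 4).
Certificate R = B(k−1)f/C = k*(k + 3)*(k + 4)/(k**2 + 5*k + 10) gives s_k = k*(-k - 4)/(k + 2).
Verify: (-k**2 - 5*k - 10)/(k**2 + 5*k + 6) matches t_k.
Σ_(k=0)^n t_k = s_(n+1) − s_(0) = ((-n**2 - 6*n - 5)/(n + 3)) − (0), i.e. (-n**2 - 6*n - 5)/(n + 3).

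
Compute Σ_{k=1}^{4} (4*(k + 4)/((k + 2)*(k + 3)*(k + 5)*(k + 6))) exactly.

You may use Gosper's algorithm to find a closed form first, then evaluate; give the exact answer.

Compute t_(k+1)/t_k: get (k + 2)*(k + 5)**2/((k + 4)**2*(k + 7)).
Factor: A=k + 2; B=k + 7; C=k**2 + 8*k + 16.
Set up (k + 2)·f(k+1) − (k + 6)·f(k) − (k**2 + 8*k + 16) = 0.
From deg A=1, deg B=1, deg C=2: d=4.
Solving with deg f ≤ 4: f(k) = k*(k + 3)*(k + 4)*(k + 7)/20.
Get s_k = R·t_k = k*(k + 7)/(5*(k**2 + 7*k + 10)) with R(k) = B(k−1)f(k)/C(k) = k*(k + 3)*(k + 6)*(k + 7)/(20*(k + 4)).
s_(k+1) − s_k = 4*(k + 4)/(k**4 + 16*k**3 + 91*k**2 + 216*k + 180) = t_k.
Evaluate s at k=5 and k=1: 6/35 and 4/45; difference 26/315.

Σ = 26/315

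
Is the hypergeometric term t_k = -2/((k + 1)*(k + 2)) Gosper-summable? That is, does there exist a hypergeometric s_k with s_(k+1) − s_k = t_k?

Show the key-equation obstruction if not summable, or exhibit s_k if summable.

Yes. s_k = -2*k/(k + 1).

Ratio r(k) = (k + 1)/(k + 3).
A = k + 1, B = k + 3, C = 1.
Solve (k + 1)·f(k+1) − (k + 2)·f(k) = 1.
From deg A=1, deg B=1, deg C=0: d=1.
Solve for f: f(k) = k (degree 1 ≤ 1).
Get s_k = R·t_k = -2*k/(k + 1) with R(k) = B(k−1)f(k)/C(k) = k*(k + 2).
Check: Δs_k = -2/(k**2 + 3*k + 2). ✓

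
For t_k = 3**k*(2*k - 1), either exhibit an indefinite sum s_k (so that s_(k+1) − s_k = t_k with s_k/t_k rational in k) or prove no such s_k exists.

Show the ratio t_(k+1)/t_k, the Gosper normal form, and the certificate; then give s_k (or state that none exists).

s_k = 3**k*(k - 2)

Step 1: r(k) = 3*(2*k + 1)/(2*k - 1).
Normal form (A,B,C) = (3, 1, k - 1/2).
Key eq: (3)·f(k+1) = (1)·f(k) + (k - 1/2).
deg f ≤ 1 (via 0,0,1).
Solving with deg f ≤ 1: f(k) = (k - 2)/2.
Then R = B(k−1)f/C = (k - 2)/(2*k - 1), so s_k = R(k)·t_k = 3**k*(k - 2).
s_(k+1) − s_k = 3**k*(2*k - 1) = t_k.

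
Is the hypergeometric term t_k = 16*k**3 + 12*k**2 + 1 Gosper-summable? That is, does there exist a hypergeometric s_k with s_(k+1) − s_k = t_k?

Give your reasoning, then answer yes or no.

Yes. s_k = k*(4*k**3 - 4*k**2 - 2*k + 3).

Ratio r(k) = (16*(k + 1)**3 + 12*(k + 1)**2 + 1)/(16*k**3 + 12*k**2 + 1).
Take A(k)=1, B(k)=1, C(k)=k**3 + 3*k**2/4 + 1/16.
Need (1)·f(k+1) − (1)·f(k) = k**3 + 3*k**2/4 + 1/16.
d = 4 from the (0,0,3) case.
Solving with deg f ≤ 4: f(k) = k*(4*k**3 - 4*k**2 - 2*k + 3)/16.
Certificate R = B(k−1)f/C = k*(4*k**3 - 4*k**2 - 2*k + 3)/(16*k**3 + 12*k**2 + 1) gives s_k = k*(4*k**3 - 4*k**2 - 2*k + 3).
Δs = 16*k**3 + 12*k**2 + 1, as required.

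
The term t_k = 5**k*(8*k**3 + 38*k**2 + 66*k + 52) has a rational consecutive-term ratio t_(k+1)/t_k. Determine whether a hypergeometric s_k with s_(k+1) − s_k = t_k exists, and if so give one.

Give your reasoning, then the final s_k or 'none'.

t_(k+1)/t_k = 5*(4*k**3 + 31*k**2 + 83*k + 82)/(4*k**3 + 19*k**2 + 33*k + 26).
So A=5 and B=1, with C=k**3 + 19*k**2/4 + 33*k/4 + 13/2.
f must satisfy (5)·f(k+1) − (1)·f(k) = k**3 + 19*k**2/4 + 33*k/4 + 13/2.
From deg A=0, deg B=0, deg C=3: d=3.
Solve for f: f(k) = (2*k**3 + 2*k**2 + 4*k + 3)/8 (degree 3 ≤ 3).
Get s_k = R·t_k = 5**k*(2*k**3 + 2*k**2 + 4*k + 3) with R(k) = B(k−1)f(k)/C(k) = (2*k**3 + 2*k**2 + 4*k + 3)/(2*(4*k**3 + 19*k**2 + 33*k + 26)).
Check: Δs_k = 5**k*(8*k**3 + 38*k**2 + 66*k + 52). ✓

s_k = 5**k*(2*k**3 + 2*k**2 + 4*k + 3)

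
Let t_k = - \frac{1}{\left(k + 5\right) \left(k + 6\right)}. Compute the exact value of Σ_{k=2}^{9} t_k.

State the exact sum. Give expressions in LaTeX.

Compute t_(k+1)/t_k: get (k + 5)/(k + 7).
Normal form (A,B,C) = (k + 5, k + 7, 1).
Set up (k + 5)·f(k+1) − (k + 6)·f(k) − (1) = 0.
deg f ≤ 1 (via 1,1,0).
Solve for f: f(k) = k/5 (degree 1 ≤ 1).
R(k) = B(k−1)·f(k)/C(k) = k*(k + 6)/5; s_k = R·t_k = -k/(5*k + 25).
s_(k+1) − s_k = -1/(k**2 + 11*k + 30) = t_k.
Telescoping: Σ = s_(10) − s_(2) = -2/15 − (-2/35) = -8/105.

Σ = -8/105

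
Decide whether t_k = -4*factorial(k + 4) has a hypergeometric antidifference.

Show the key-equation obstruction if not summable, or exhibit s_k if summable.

No — t_k has no hypergeometric antidifference.

Ratio r(k) = k + 5.
Take A(k)=k + 5, B(k)=1, C(k)=1.
f must satisfy (k + 5)·f(k+1) − (1)·f(k) = 1.
Bound: deg f ≤ -1.
Negative degree bound (-1): no f exists, t_k not Gosper-summable.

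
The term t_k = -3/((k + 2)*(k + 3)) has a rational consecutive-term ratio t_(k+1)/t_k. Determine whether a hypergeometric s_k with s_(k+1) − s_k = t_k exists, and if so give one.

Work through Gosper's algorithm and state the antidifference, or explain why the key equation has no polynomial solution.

s_k = -3*k/(2*k + 4)

The ratio is (k + 2)/(k + 4).
A = k + 2, B = k + 4, C = 1.
Set up (k + 2)·f(k+1) − (k + 3)·f(k) − (1) = 0.
d = 1 from the (1,1,0) case.
A polynomial solution: f(k) = k/2.
Then R = B(k−1)f/C = k*(k + 3)/2, so s_k = R(k)·t_k = -3*k/(2*k + 4).
s_(k+1) − s_k = -3/(k**2 + 5*k + 6) = t_k.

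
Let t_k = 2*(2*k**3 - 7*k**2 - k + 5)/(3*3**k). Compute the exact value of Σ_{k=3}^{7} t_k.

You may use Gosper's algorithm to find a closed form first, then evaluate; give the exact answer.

Ratio r(k) = (2*k**3 - k**2 - 9*k - 1)/(3*(2*k**3 - 7*k**2 - k + 5)).
So A=1/3 and B=1, with C=k**3 - 7*k**2/2 - k/2 + 5/2.
Solve (1/3)·f(k+1) − (1)·f(k) = k**3 - 7*k**2/2 - k/2 + 5/2.
Bound: deg f ≤ 3.
Solving with deg f ≤ 3: f(k) = -3*(2*k**3 - 4*k**2 - 2*k + 3)/4.
Certificate R = B(k−1)f/C = -3*(2*k**3 - 4*k**2 - 2*k + 3)/(2*(2*k**3 - 7*k**2 - k + 5)) gives s_k = (-2*k**3 + 4*k**2 + 2*k - 3)/3**k.
Verify: 2*(2*k**3 - 7*k**2 - k + 5)/(3*3**k) matches t_k.
Evaluate s at k=8 and k=3: -755/6561 and -5/9; difference 2890/6561.

Σ = 2890/6561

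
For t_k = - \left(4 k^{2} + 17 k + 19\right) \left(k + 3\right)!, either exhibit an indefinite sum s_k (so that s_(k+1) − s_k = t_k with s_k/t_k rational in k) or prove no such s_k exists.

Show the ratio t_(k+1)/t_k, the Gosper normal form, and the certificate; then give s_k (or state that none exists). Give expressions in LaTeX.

Compute t_(k+1)/t_k: get (k + 4)*(17*k + 4*(k + 1)**2 + 36)/(4*k**2 + 17*k + 19).
Take A(k)=k + 4, B(k)=1, C(k)=k**2 + 17*k/4 + 19/4.
Key eq: (k + 4)·f(k+1) = (1)·f(k) + (k**2 + 17*k/4 + 19/4).
d = 1 from the (1,0,2) case.
Coefficient equations give f(k) = (4*k + 1)/4.
Certificate R = B(k−1)f/C = (4*k + 1)/(4*k**2 + 17*k + 19) gives s_k = -(4*k + 1)*factorial(k + 3).
Verify: -(4*k**2 + 17*k + 19)*factorial(k + 3) matches t_k.

s_k = - \left(4 k + 1\right) \left(k + 3\right)!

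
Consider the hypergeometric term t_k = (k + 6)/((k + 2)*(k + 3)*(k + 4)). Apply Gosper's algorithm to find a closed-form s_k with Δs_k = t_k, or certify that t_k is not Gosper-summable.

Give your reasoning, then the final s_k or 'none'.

Ratio r(k) = (k + 2)*(k + 7)/((k + 5)*(k + 6)).
So A=k + 2 and B=k + 5, with C=k + 6.
Key eq: (k + 2)·f(k+1) = (k + 4)·f(k) + (k + 6).
d = 2 from the (1,1,1) case.
Solving with deg f ≤ 2: f(k) = k*(2*k + 7)/3.
Get s_k = R·t_k = k*(2*k + 7)/(3*(k + 2)*(k + 3)) with R(k) = B(k−1)f(k)/C(k) = k*(k + 4)*(2*k + 7)/(3*(k + 6)).
s_(k+1) − s_k = (k + 6)/(k**3 + 9*k**2 + 26*k + 24) = t_k.

s_k = k*(2*k + 7)/(3*(k + 2)*(k + 3))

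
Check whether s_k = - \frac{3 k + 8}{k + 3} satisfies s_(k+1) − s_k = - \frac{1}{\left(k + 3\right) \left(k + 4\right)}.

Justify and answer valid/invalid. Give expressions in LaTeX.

s_(k+1) = (-3*k - 11)/(k + 4)
s_(k+1) − s_k = -1/(k**2 + 7*k + 12)
(s_(k+1) − s_k) − t_k = 0

Valid: the claim telescopes to t_k.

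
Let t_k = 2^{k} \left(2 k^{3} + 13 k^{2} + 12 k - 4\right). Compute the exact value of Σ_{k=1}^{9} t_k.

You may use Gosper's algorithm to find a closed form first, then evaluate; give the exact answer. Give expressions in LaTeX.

t_(k+1)/t_k = 2*(2*k**3 + 19*k**2 + 44*k + 23)/(2*k**3 + 13*k**2 + 12*k - 4).
Take A(k)=2, B(k)=1, C(k)=k**3 + 13*k**2/2 + 6*k - 2.
Set up (2)·f(k+1) − (1)·f(k) − (k**3 + 13*k**2/2 + 6*k - 2) = 0.
deg f ≤ 3 (via 0,0,3).
Solve for f: f(k) = (2*k + 1)*(k**2 - 2)/2 (degree 3 ≤ 3).
R(k) = B(k−1)·f(k)/C(k) = (2*k + 1)*(k**2 - 2)/(2*k**3 + 13*k**2 + 12*k - 4); s_k = R·t_k = 2**k*(2*k**3 + k**2 - 4*k - 2).
Check: Δs_k = 2**k*(2*k**3 + 13*k**2 + 12*k - 4). ✓
Evaluate s at k=10 and k=1: 2107392 and -6; difference 2107398.

Σ = 2107398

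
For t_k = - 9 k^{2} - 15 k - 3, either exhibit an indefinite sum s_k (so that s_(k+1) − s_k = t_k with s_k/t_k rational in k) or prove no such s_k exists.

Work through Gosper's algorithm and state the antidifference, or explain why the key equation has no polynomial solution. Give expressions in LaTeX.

Step 1: r(k) = (3*k**2 + 11*k + 9)/(3*k**2 + 5*k + 1).
Factor: A=1; B=1; C=k**2 + 5*k/3 + 1/3.
Need (1)·f(k+1) − (1)·f(k) = k**2 + 5*k/3 + 1/3.
d = 3 from the (0,0,2) case.
Coefficient equations give f(k) = k*(k**2 + k - 1)/3.
Then R = B(k−1)f/C = k*(k**2 + k - 1)/(3*k**2 + 5*k + 1), so s_k = R(k)·t_k = 3*k*(-k**2 - k + 1).
Check: Δs_k = -9*k**2 - 15*k - 3. ✓

s_k = 3 k \left(- k^{2} - k + 1\right)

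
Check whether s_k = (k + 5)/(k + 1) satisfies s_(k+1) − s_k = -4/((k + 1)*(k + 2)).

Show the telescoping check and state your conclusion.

valid (s_(k+1) − s_k reduces to t_k)

s_(k+1) = (k + 6)/(k + 2)
s_(k+1) − s_k = -4/(k**2 + 3*k + 2)
(s_(k+1) − s_k) − t_k = 0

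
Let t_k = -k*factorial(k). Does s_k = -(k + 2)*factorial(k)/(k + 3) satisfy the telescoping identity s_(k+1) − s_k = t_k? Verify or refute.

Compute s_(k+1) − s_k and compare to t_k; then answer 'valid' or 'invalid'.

Invalid: residual (k**2 + 3*k - 1)*factorial(k)/((k + 3)*(k + 4)) ≠ 0.

s_(k+1) = -(k + 3)*factorial(k + 1)/(k + 4)
s_(k+1) − s_k = -(k**3 + 6*k**2 + 9*k + 1)*factorial(k)/((k + 3)*(k + 4))
(s_(k+1) − s_k) − t_k = (k**2 + 3*k - 1)*factorial(k)/((k + 3)*(k + 4))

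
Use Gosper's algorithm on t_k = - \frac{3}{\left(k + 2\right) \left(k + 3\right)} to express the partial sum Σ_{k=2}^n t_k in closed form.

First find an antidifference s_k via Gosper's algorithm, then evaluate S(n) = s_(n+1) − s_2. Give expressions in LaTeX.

r(k) = (k + 2)/(k + 4) after simplifying.
A = k + 2, B = k + 4, C = 1.
Need (k + 2)·f(k+1) − (k + 3)·f(k) = 1.
Bound: deg f ≤ 1.
A polynomial solution: f(k) = k/2.
Certificate R = B(k−1)f/C = k*(k + 3)/2 gives s_k = -3*k/(2*k + 4).
Verify: -3/(k**2 + 5*k + 6) matches t_k.
Σ_(k=2)^n t_k = s_(n+1) − s_(2) = (3*(-n - 1)/(2*(n + 3))) − (-3/4), i.e. 3*(1 - n)/(4*(n + 3)).

S(n) = \frac{3 \left(1 - n\right)}{4 \left(n + 3\right)}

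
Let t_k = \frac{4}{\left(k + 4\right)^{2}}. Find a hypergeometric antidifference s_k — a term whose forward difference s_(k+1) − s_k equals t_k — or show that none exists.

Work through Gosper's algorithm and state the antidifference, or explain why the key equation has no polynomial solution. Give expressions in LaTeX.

none — t_k is not Gosper-summable

The ratio is (k + 4)**2/(k + 5)**2.
A = k**2 + 8*k + 16, B = k**2 + 10*k + 25, C = 1.
Set up (k**2 + 8*k + 16)·f(k+1) − (k**2 + 8*k + 16)·f(k) − (1) = 0.
Bound: deg f ≤ 0.
Write f(k) = c0. Then LHS − RHS = -1, requiring -1 = 0: contradictory. No certificate.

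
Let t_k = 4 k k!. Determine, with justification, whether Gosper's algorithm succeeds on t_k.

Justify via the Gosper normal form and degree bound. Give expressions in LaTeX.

r(k) = (k + 1)**2/k after simplifying.
So A=k + 1 and B=1, with C=k.
Key eq: (k + 1)·f(k+1) = (1)·f(k) + (k).
From deg A=1, deg B=0, deg C=1: d=0.
Solve for f: f(k) = 1 (degree 0 ≤ 0).
Certificate R = B(k−1)f/C = 1/k gives s_k = 4*factorial(k).
Verify: 4*k*factorial(k) matches t_k.

Yes. s_k = 4 k!.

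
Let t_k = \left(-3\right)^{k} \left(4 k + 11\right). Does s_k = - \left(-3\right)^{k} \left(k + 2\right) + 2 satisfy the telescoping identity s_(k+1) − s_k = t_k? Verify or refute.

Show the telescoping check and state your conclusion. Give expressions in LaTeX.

Valid: the claim telescopes to t_k.

s_(k+1) = 3*(-3)**k*(k + 3) + 2
s_(k+1) − s_k = (-3)**k*(4*k + 11)
(s_(k+1) − s_k) − t_k = 0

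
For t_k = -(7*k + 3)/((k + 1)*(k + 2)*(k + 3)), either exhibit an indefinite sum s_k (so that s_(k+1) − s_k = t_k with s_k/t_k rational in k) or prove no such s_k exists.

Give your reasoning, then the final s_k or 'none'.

Compute t_(k+1)/t_k: get (k + 1)*(7*k + 10)/((k + 4)*(7*k + 3)).
A = k + 1, B = k + 4, C = k + 3/7.
Set up (k + 1)·f(k+1) − (k + 3)·f(k) − (k + 3/7) = 0.
Bound: deg f ≤ 2.
Solve for f: f(k) = k*(5*k + 1)/14 (degree 2 ≤ 2).
Then R = B(k−1)f/C = k*(k + 3)*(5*k + 1)/(2*(7*k + 3)), so s_k = R(k)·t_k = k*(-5*k - 1)/(2*(k + 1)*(k + 2)).
Check: Δs_k = (-7*k - 3)/(k**3 + 6*k**2 + 11*k + 6). ✓

s_k = k*(-5*k - 1)/(2*(k + 1)*(k + 2))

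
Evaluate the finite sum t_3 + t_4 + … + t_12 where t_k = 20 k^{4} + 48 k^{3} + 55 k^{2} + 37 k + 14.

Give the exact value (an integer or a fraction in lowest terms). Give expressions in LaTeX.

t_(k+1)/t_k = (20*k**4 + 128*k**3 + 319*k**2 + 371*k + 174)/(20*k**4 + 48*k**3 + 55*k**2 + 37*k + 14).
Normal form (A,B,C) = (1, 1, k**4 + 12*k**3/5 + 11*k**2/4 + 37*k/20 + 7/10).
Need (1)·f(k+1) − (1)·f(k) = k**4 + 12*k**3/5 + 11*k**2/4 + 37*k/20 + 7/10.
Degrees (0,0,4) ⇒ d ≤ 5.
Match coefficients ⇒ f(k) = k*(4*k**4 + 2*k**3 + k**2 + 3*k + 4)/20.
R(k) = B(k−1)·f(k)/C(k) = k*(4*k**4 + 2*k**3 + k**2 + 3*k + 4)/(20*k**4 + 48*k**3 + 55*k**2 + 37*k + 14); s_k = R·t_k = k*(4*k**4 + 2*k**3 + k**2 + 3*k + 4).
Check: Δs_k = 20*k**4 + 48*k**3 + 55*k**2 + 37*k + 14. ✓
Telescoping: Σ = s_(13) − s_(3) = 1545050 − (1200) = 1543850.

Σ = 1543850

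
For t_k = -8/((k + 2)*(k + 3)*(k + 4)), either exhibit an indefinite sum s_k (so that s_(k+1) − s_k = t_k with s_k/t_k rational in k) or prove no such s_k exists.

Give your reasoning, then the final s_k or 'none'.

s_k = 2*k*(-k - 5)/(3*(k + 2)*(k + 3))

The ratio is (k + 2)/(k + 5).
Factor: A=k + 2; B=k + 5; C=1.
Solve (k + 2)·f(k+1) − (k + 4)·f(k) = 1.
Bound: deg f ≤ 2.
Coefficient equations give f(k) = k*(k + 5)/12.
Get s_k = R·t_k = 2*k*(-k - 5)/(3*(k + 2)*(k + 3)) with R(k) = B(k−1)f(k)/C(k) = k*(k + 4)*(k + 5)/12.
Verify: -8/(k**3 + 9*k**2 + 26*k + 24) matches t_k.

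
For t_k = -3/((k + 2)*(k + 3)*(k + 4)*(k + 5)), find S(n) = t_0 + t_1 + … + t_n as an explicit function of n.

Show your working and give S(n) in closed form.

Ratio r(k) = (k + 2)/(k + 6).
Gosper form: A/B · C(k+1)/C(k) with A=k + 2, B=k + 6, C=1.
Solve (k + 2)·f(k+1) − (k + 5)·f(k) = 1.
Bound: deg f ≤ 3.
Coefficient equations give f(k) = k*(k**2 + 9*k + 26)/72.
R(k) = B(k−1)·f(k)/C(k) = k*(k + 5)*(k**2 + 9*k + 26)/72; s_k = R·t_k = k*(-k**2 - 9*k - 26)/(24*(k + 2)*(k + 3)*(k + 4)).
Verify: -3/(k**4 + 14*k**3 + 71*k**2 + 154*k + 120) matches t_k.
Evaluate: s_(n+1) = (-n**3 - 12*n**2 - 47*n - 36)/(24*(n**3 + 12*n**2 + 47*n + 60)); subtract s_(0) = 0 ⇒ S(n) = (-n**3 - 12*n**2 - 47*n - 36)/(24*(n**3 + 12*n**2 + 47*n + 60)).

S(n) = (-n**3 - 12*n**2 - 47*n - 36)/(24*(n**3 + 12*n**2 + 47*n + 60))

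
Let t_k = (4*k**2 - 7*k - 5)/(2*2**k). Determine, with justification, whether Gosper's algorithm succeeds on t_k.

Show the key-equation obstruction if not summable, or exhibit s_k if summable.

Yes. s_k = k*(-4*k - 1)/2**k.

Ratio r(k) = (4*k**2 + k - 8)/(2*(4*k**2 - 7*k - 5)).
Factor: A=1/2; B=1; C=k**2 - 7*k/4 - 5/4.
Solve (1/2)·f(k+1) − (1)·f(k) = k**2 - 7*k/4 - 5/4.
Bound: deg f ≤ 2.
Solve for f: f(k) = -k*(4*k + 1)/2 (degree 2 ≤ 2).
Certificate R = B(k−1)f/C = -2*k*(4*k + 1)/(4*k**2 - 7*k - 5) gives s_k = k*(-4*k - 1)/2**k.
Check: Δs_k = (4*k**2 - 7*k - 5)/(2*2**k). ✓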